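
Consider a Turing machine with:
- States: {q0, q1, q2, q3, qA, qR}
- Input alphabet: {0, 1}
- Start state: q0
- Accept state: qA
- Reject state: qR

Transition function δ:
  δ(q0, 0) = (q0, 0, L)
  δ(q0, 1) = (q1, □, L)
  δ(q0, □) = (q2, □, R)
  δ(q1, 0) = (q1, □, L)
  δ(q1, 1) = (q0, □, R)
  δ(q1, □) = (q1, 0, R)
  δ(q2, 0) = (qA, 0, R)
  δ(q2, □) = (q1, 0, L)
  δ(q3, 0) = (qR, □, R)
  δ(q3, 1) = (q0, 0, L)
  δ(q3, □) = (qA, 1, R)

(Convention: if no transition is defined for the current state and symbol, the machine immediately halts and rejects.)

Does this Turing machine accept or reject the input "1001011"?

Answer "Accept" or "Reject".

Execution trace:
Initial: [q0]1001011
Step 1: δ(q0, 1) = (q1, □, L) → [q1]□□001011
Step 2: δ(q1, □) = (q1, 0, R) → 0[q1]□001011
Step 3: δ(q1, □) = (q1, 0, R) → 00[q1]001011
Step 4: δ(q1, 0) = (q1, □, L) → 0[q1]0□01011
Step 5: δ(q1, 0) = (q1, □, L) → [q1]0□□01011
Step 6: δ(q1, 0) = (q1, □, L) → [q1]□□□□01011
Step 7: δ(q1, □) = (q1, 0, R) → 0[q1]□□□01011
Step 8: δ(q1, □) = (q1, 0, R) → 00[q1]□□01011
Step 9: δ(q1, □) = (q1, 0, R) → 000[q1]□01011
Step 10: δ(q1, □) = (q1, 0, R) → 0000[q1]01011
Step 11: δ(q1, 0) = (q1, □, L) → 000[q1]0□1011
Step 12: δ(q1, 0) = (q1, □, L) → 00[q1]0□□1011
Step 13: δ(q1, 0) = (q1, □, L) → 0[q1]0□□□1011
Step 14: δ(q1, 0) = (q1, □, L) → [q1]0□□□□1011
Step 15: δ(q1, 0) = (q1, □, L) → [q1]□□□□□□1011
Step 16: δ(q1, □) = (q1, 0, R) → 0[q1]□□□□□1011
Step 17: δ(q1, □) = (q1, 0, R) → 00[q1]□□□□1011
Step 18: δ(q1, □) = (q1, 0, R) → 000[q1]□□□1011
Step 19: δ(q1, □) = (q1, 0, R) → 0000[q1]□□1011
Step 20: δ(q1, □) = (q1, 0, R) → 00000[q1]□1011
Step 21: δ(q1, □) = (q1, 0, R) → 000000[q1]1011
Step 22: δ(q1, 1) = (q0, □, R) → 000000□[q0]011
Step 23: δ(q0, 0) = (q0, 0, L) → 000000[q0]□011
Step 24: δ(q0, □) = (q2, □, R) → 000000□[q2]011
Step 25: δ(q2, 0) = (qA, 0, R) → 000000□0[qA]11

The machine reaches the accept state qA and halts.

Answer: Accept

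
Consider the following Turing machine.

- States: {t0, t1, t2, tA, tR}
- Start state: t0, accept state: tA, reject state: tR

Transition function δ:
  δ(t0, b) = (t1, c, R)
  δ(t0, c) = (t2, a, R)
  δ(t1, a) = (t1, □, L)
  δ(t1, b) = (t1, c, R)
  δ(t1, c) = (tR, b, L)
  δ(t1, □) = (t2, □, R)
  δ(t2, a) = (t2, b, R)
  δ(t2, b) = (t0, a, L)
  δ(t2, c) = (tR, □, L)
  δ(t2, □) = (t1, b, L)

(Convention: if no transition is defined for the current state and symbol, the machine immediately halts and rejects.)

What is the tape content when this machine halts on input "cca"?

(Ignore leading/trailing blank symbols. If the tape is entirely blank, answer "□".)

Execution trace:
Initial: [t0]cca
Step 1: δ(t0, c) = (t2, a, R) → a[t2]ca
Step 2: δ(t2, c) = (tR, □, L) → [tR]a□a

The machine reaches the reject state tR and halts.

Final tape (ignoring leading/trailing blanks): a□a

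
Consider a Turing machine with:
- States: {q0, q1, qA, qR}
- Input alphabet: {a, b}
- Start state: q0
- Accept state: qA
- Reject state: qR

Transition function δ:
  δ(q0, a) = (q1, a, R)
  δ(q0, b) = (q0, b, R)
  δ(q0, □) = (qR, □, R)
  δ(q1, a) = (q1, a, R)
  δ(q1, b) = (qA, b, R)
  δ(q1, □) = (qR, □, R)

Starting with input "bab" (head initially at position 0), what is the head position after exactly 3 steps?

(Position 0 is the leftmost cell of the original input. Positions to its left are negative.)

Execution trace (head position shown):
Step 0: [q0]bab  (head at position 0)
Step 1: move right → b[q0]ab  (head at position 1)
Step 2: move right → ba[q1]b  (head at position 2)
Step 3: move right → bab[qA]□  (head at position 3)

After 3 steps, the head is at position 3.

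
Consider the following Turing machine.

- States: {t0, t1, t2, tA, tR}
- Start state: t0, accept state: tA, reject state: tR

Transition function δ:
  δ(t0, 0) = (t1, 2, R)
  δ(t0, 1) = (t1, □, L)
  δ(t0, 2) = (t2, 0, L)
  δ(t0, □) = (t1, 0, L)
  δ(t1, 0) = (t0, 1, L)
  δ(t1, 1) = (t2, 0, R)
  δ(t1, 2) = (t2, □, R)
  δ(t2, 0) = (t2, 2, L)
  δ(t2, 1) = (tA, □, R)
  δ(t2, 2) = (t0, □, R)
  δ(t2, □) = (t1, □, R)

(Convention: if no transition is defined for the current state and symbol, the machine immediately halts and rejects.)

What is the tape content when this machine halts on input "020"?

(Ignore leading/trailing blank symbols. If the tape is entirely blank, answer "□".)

Execution trace:
Initial: [t0]020
Step 1: δ(t0, 0) = (t1, 2, R) → 2[t1]20
Step 2: δ(t1, 2) = (t2, □, R) → 2□[t2]0
Step 3: δ(t2, 0) = (t2, 2, L) → 2[t2]□2
Step 4: δ(t2, □) = (t1, □, R) → 2□[t1]2
Step 5: δ(t1, 2) = (t2, □, R) → 2□□[t2]□
Step 6: δ(t2, □) = (t1, □, R) → 2□□□[t1]□

No transition is defined for δ(t1, □). By convention the machine halts and rejects.

Final tape (ignoring leading/trailing blanks): 2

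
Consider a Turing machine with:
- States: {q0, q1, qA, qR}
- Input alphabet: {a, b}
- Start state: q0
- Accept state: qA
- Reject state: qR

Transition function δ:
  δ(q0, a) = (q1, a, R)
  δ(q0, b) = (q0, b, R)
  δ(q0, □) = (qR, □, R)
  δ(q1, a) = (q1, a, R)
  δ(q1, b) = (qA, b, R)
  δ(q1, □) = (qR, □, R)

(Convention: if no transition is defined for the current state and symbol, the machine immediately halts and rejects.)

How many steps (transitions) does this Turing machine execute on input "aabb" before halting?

Execution trace:
Initial: [q0]aabb
Step 1: δ(q0, a) = (q1, a, R) → a[q1]abb
Step 2: δ(q1, a) = (q1, a, R) → aa[q1]bb
Step 3: δ(q1, b) = (qA, b, R) → aab[qA]b

The machine reaches the accept state qA and halts.

The machine executed 3 steps before halting.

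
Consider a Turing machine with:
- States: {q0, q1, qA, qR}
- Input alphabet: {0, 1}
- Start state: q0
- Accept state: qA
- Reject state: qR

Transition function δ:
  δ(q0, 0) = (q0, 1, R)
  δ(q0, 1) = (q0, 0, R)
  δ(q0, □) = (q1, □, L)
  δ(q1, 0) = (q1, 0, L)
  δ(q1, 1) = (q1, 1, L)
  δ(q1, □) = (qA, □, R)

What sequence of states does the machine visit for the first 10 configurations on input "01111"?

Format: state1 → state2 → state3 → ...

Execution trace:
Initial: [q0]01111
Step 1: δ(q0, 0) = (q0, 1, R) → 1[q0]1111
Step 2: δ(q0, 1) = (q0, 0, R) → 10[q0]111
Step 3: δ(q0, 1) = (q0, 0, R) → 100[q0]11
Step 4: δ(q0, 1) = (q0, 0, R) → 1000[q0]1
Step 5: δ(q0, 1) = (q0, 0, R) → 10000[q0]□
Step 6: δ(q0, □) = (q1, □, L) → 1000[q1]0□
Step 7: δ(q1, 0) = (q1, 0, L) → 100[q1]00□
Step 8: δ(q1, 0) = (q1, 0, L) → 10[q1]000□
Step 9: δ(q1, 0) = (q1, 0, L) → 1[q1]0000□

State sequence: q0 → q0 → q0 → q0 → q0 → q0 → q1 → q1 → q1 → q1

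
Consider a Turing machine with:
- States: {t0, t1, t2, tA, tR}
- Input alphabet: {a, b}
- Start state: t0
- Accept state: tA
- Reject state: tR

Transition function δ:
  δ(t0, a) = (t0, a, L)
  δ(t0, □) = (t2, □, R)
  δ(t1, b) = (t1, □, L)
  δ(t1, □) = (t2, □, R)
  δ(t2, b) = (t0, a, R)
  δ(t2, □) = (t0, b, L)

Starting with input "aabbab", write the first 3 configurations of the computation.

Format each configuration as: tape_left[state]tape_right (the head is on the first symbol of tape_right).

Transitions applied:
Step 1: δ(t0, a) = (t0, a, L)
Step 2: δ(t0, □) = (t2, □, R)

The first 3 configurations are:
[t0]aabbab ⊢ [t0]□aabbab ⊢ □[t2]aabbab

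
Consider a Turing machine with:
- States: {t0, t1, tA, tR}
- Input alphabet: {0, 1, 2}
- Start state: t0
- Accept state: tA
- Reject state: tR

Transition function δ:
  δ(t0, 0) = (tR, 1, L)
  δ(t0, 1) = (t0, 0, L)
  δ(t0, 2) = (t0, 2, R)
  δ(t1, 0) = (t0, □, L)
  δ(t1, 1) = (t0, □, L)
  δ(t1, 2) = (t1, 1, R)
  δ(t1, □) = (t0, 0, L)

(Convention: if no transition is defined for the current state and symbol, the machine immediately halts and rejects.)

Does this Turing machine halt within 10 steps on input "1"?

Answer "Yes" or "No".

Execution trace:
Initial: [t0]1
Step 1: δ(t0, 1) = (t0, 0, L) → [t0]□0

No transition is defined for δ(t0, □). By convention the machine halts and rejects.
The machine halted after 1 step (within the 10-step bound).

Answer: Yes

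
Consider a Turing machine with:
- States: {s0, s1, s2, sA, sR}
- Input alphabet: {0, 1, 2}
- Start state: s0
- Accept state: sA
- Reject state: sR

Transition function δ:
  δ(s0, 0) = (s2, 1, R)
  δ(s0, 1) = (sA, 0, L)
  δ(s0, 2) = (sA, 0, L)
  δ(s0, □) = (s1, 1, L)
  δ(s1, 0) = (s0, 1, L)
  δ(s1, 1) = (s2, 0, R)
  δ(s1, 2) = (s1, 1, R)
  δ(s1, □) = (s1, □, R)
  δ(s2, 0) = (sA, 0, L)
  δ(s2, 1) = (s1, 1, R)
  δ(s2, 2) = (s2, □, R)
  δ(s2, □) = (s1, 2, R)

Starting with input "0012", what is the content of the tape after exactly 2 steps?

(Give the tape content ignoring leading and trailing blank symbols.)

Execution trace:
Initial: [s0]0012
Step 1: δ(s0, 0) = (s2, 1, R) → 1[s2]012
Step 2: δ(s2, 0) = (sA, 0, L) → [sA]1012

The machine reaches the accept state sA and halts.

After 2 steps, the tape (ignoring leading/trailing blanks) is: 1012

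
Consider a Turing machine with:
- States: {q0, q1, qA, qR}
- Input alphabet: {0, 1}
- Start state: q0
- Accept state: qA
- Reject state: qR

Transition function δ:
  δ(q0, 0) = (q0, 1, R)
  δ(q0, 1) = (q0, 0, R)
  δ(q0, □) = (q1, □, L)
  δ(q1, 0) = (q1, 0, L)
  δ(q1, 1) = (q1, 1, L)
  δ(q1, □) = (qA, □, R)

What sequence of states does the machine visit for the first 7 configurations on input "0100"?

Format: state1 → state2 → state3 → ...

Execution trace:
Initial: [q0]0100
Step 1: δ(q0, 0) = (q0, 1, R) → 1[q0]100
Step 2: δ(q0, 1) = (q0, 0, R) → 10[q0]00
Step 3: δ(q0, 0) = (q0, 1, R) → 101[q0]0
Step 4: δ(q0, 0) = (q0, 1, R) → 1011[q0]□
Step 5: δ(q0, □) = (q1, □, L) → 101[q1]1□
Step 6: δ(q1, 1) = (q1, 1, L) → 10[q1]11□

State sequence: q0 → q0 → q0 → q0 → q0 → q1 → q1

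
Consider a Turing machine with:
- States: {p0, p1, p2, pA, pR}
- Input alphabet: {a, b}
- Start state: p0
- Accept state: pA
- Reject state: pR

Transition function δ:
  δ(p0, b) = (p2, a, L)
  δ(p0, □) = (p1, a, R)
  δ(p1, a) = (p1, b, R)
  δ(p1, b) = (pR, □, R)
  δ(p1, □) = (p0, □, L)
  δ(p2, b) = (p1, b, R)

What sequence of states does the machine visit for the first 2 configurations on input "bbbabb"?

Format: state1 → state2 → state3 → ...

Execution trace:
Initial: [p0]bbbabb
Step 1: δ(p0, b) = (p2, a, L) → [p2]□abbabb

No transition is defined for δ(p2, □). By convention the machine halts and rejects.

State sequence: p0 → p2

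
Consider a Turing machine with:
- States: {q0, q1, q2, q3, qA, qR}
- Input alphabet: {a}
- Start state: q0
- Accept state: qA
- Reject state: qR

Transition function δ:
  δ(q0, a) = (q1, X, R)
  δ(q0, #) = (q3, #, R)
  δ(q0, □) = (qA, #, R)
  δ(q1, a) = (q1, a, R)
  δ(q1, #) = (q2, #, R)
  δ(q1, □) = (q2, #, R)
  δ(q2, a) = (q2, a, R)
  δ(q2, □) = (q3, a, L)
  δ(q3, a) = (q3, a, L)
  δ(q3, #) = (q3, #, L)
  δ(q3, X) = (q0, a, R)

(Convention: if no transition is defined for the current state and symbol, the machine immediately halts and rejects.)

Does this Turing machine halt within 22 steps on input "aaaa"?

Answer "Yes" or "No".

Execution trace:
Initial: [q0]aaaa
Step 1: δ(q0, a) = (q1, X, R) → X[q1]aaa
Step 2: δ(q1, a) = (q1, a, R) → Xa[q1]aa
Step 3: δ(q1, a) = (q1, a, R) → Xaa[q1]a
Step 4: δ(q1, a) = (q1, a, R) → Xaaa[q1]□
Step 5: δ(q1, □) = (q2, #, R) → Xaaa#[q2]□
Step 6: δ(q2, □) = (q3, a, L) → Xaaa[q3]#a
Step 7: δ(q3, #) = (q3, #, L) → Xaa[q3]a#a
Step 8: δ(q3, a) = (q3, a, L) → Xa[q3]aa#a
Step 9: δ(q3, a) = (q3, a, L) → X[q3]aaa#a
Step 10: δ(q3, a) = (q3, a, L) → [q3]Xaaa#a
Step 11: δ(q3, X) = (q0, a, R) → a[q0]aaa#a
Step 12: δ(q0, a) = (q1, X, R) → aX[q1]aa#a
Step 13: δ(q1, a) = (q1, a, R) → aXa[q1]a#a
Step 14: δ(q1, a) = (q1, a, R) → aXaa[q1]#a
Step 15: δ(q1, #) = (q2, #, R) → aXaa#[q2]a
Step 16: δ(q2, a) = (q2, a, R) → aXaa#a[q2]□
Step 17: δ(q2, □) = (q3, a, L) → aXaa#[q3]aa
Step 18: δ(q3, a) = (q3, a, L) → aXaa[q3]#aa
Step 19: δ(q3, #) = (q3, #, L) → aXa[q3]a#aa
Step 20: δ(q3, a) = (q3, a, L) → aX[q3]aa#aa
Step 21: δ(q3, a) = (q3, a, L) → a[q3]Xaa#aa
Step 22: δ(q3, X) = (q0, a, R) → aa[q0]aa#aa

The machine has not reached a halting state after 22 steps.
The machine did not halt within the 22-step bound.

Answer: No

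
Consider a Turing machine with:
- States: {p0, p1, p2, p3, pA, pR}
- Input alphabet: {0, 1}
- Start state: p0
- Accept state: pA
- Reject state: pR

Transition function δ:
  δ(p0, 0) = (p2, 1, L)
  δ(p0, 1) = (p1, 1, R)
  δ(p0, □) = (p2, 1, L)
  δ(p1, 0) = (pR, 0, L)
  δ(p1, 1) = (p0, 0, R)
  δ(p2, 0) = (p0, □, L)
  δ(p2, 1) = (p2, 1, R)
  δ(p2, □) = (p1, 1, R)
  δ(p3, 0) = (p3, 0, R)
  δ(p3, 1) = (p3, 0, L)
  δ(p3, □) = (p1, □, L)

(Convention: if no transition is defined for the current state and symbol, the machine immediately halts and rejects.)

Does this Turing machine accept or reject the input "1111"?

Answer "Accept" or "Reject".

Execution trace:
Initial: [p0]1111
Step 1: δ(p0, 1) = (p1, 1, R) → 1[p1]111
Step 2: δ(p1, 1) = (p0, 0, R) → 10[p0]11
Step 3: δ(p0, 1) = (p1, 1, R) → 101[p1]1
Step 4: δ(p1, 1) = (p0, 0, R) → 1010[p0]□
Step 5: δ(p0, □) = (p2, 1, L) → 101[p2]01
Step 6: δ(p2, 0) = (p0, □, L) → 10[p0]1□1
Step 7: δ(p0, 1) = (p1, 1, R) → 101[p1]□1

No transition is defined for δ(p1, □). By convention the machine halts and rejects.

Answer: Reject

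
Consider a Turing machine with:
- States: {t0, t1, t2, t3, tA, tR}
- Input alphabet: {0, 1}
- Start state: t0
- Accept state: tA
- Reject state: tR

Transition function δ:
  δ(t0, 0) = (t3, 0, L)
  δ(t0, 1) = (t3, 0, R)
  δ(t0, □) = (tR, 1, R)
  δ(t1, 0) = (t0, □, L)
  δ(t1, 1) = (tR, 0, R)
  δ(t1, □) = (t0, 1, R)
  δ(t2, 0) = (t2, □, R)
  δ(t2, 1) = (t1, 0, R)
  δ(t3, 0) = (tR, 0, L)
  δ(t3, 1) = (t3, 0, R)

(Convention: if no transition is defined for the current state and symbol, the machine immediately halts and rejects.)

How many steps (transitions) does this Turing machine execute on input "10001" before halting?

Execution trace:
Initial: [t0]10001
Step 1: δ(t0, 1) = (t3, 0, R) → 0[t3]0001
Step 2: δ(t3, 0) = (tR, 0, L) → [tR]00001

The machine reaches the reject state tR and halts.

The machine executed 2 steps before halting.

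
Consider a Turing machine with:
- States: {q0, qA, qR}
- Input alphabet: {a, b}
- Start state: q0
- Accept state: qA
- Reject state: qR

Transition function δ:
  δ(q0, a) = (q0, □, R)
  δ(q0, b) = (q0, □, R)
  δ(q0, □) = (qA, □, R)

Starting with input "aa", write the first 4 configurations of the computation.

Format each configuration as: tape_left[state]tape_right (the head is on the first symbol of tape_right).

Transitions applied:
Step 1: δ(q0, a) = (q0, □, R)
Step 2: δ(q0, a) = (q0, □, R)
Step 3: δ(q0, □) = (qA, □, R)

The first 4 configurations are:
[q0]aa ⊢ □[q0]a ⊢ □□[q0]□ ⊢ □□□[qA]□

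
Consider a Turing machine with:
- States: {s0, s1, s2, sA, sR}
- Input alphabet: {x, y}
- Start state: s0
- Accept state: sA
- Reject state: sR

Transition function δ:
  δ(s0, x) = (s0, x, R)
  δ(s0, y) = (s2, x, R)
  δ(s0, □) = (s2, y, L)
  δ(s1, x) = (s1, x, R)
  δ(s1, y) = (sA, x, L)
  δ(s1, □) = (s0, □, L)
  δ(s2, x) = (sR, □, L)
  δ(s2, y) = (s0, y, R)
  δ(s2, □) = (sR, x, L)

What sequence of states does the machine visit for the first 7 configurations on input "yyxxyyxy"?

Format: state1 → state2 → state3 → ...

Execution trace:
Initial: [s0]yyxxyyxy
Step 1: δ(s0, y) = (s2, x, R) → x[s2]yxxyyxy
Step 2: δ(s2, y) = (s0, y, R) → xy[s0]xxyyxy
Step 3: δ(s0, x) = (s0, x, R) → xyx[s0]xyyxy
Step 4: δ(s0, x) = (s0, x, R) → xyxx[s0]yyxy
Step 5: δ(s0, y) = (s2, x, R) → xyxxx[s2]yxy
Step 6: δ(s2, y) = (s0, y, R) → xyxxxy[s0]xy

State sequence: s0 → s2 → s0 → s0 → s0 → s2 → s0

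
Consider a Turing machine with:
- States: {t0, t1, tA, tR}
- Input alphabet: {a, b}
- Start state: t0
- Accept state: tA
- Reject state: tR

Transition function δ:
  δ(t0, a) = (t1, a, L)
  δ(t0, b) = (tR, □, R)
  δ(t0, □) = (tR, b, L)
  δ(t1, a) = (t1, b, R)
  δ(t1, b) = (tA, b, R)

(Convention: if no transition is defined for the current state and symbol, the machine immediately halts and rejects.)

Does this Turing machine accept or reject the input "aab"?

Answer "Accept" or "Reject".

Execution trace:
Initial: [t0]aab
Step 1: δ(t0, a) = (t1, a, L) → [t1]□aab

No transition is defined for δ(t1, □). By convention the machine halts and rejects.

Answer: Reject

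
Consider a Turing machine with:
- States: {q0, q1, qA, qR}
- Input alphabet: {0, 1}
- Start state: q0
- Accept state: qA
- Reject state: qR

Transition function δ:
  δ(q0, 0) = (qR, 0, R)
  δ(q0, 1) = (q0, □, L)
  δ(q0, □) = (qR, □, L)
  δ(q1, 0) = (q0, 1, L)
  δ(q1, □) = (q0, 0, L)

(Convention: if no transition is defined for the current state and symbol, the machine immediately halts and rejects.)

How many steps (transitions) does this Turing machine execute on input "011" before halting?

Execution trace:
Initial: [q0]011
Step 1: δ(q0, 0) = (qR, 0, R) → 0[qR]11

The machine reaches the reject state qR and halts.

The machine executed 1 step before halting.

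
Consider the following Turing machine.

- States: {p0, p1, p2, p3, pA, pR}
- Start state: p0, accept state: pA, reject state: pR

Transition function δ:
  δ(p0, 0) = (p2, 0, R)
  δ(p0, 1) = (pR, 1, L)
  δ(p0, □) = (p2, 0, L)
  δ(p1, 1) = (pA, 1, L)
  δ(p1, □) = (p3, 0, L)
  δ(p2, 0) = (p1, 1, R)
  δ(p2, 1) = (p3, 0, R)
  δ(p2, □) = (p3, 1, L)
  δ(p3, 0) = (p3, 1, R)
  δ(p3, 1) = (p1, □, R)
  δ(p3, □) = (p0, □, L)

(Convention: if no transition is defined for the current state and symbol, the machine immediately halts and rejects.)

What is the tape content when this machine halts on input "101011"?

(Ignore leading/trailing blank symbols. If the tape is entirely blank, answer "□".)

Execution trace:
Initial: [p0]101011
Step 1: δ(p0, 1) = (pR, 1, L) → [pR]□101011

The machine reaches the reject state pR and halts.

Final tape (ignoring leading/trailing blanks): 101011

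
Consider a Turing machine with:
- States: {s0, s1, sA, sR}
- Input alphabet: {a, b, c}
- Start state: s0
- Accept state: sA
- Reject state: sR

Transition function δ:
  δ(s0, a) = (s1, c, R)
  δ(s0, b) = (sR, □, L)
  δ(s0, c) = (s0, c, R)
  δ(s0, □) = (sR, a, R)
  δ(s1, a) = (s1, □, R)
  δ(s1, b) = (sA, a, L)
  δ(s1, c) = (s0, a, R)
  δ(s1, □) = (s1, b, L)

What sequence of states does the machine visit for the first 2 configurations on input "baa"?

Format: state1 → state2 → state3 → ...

Execution trace:
Initial: [s0]baa
Step 1: δ(s0, b) = (sR, □, L) → [sR]□□aa

The machine reaches the reject state sR and halts.

State sequence: s0 → sR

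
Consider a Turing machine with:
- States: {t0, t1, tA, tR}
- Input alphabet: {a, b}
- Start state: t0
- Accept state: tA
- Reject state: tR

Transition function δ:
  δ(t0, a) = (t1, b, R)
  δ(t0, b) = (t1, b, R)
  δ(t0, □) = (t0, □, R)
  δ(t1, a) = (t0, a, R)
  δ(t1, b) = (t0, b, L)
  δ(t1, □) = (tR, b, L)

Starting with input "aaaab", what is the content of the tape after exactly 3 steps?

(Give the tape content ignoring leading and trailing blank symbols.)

Execution trace:
Initial: [t0]aaaab
Step 1: δ(t0, a) = (t1, b, R) → b[t1]aaab
Step 2: δ(t1, a) = (t0, a, R) → ba[t0]aab
Step 3: δ(t0, a) = (t1, b, R) → bab[t1]ab

After 3 steps, the tape (ignoring leading/trailing blanks) is: babab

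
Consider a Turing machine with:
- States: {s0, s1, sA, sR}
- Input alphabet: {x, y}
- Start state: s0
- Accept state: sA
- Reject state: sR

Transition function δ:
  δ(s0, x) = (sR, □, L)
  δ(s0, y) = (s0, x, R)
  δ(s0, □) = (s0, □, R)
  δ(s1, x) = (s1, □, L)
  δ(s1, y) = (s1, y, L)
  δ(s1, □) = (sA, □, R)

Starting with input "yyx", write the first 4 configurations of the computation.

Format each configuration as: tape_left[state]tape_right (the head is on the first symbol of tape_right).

Transitions applied:
Step 1: δ(s0, y) = (s0, x, R)
Step 2: δ(s0, y) = (s0, x, R)
Step 3: δ(s0, x) = (sR, □, L)

The first 4 configurations are:
[s0]yyx ⊢ x[s0]yx ⊢ xx[s0]x ⊢ x[sR]x□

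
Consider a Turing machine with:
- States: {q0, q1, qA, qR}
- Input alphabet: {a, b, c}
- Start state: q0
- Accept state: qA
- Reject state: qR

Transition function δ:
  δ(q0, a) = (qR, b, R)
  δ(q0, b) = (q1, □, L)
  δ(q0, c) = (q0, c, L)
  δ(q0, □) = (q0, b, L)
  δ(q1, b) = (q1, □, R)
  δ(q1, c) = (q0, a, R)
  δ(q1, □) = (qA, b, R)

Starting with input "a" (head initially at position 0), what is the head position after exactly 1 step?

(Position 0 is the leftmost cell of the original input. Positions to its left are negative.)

Execution trace (head position shown):
Step 0: [q0]a  (head at position 0)
Step 1: move right → b[qR]□  (head at position 1)

After 1 step, the head is at position 1.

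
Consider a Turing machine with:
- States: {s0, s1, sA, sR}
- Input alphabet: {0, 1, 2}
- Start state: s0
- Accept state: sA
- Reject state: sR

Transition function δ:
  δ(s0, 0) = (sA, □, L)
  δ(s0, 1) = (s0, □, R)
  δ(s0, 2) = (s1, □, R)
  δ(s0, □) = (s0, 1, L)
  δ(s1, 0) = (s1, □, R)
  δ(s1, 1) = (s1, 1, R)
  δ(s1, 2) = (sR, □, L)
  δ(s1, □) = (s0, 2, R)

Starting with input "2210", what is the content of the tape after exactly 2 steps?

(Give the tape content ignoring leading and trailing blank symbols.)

Execution trace:
Initial: [s0]2210
Step 1: δ(s0, 2) = (s1, □, R) → □[s1]210
Step 2: δ(s1, 2) = (sR, □, L) → [sR]□□10

The machine reaches the reject state sR and halts.

After 2 steps, the tape (ignoring leading/trailing blanks) is: 10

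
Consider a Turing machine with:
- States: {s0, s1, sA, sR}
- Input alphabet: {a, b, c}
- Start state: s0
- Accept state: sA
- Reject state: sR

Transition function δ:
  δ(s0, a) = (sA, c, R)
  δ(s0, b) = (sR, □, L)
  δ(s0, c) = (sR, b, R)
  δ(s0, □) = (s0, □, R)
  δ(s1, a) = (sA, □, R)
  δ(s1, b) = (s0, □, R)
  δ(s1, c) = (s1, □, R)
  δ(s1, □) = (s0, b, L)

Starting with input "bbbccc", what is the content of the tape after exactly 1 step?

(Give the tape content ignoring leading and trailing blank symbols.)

Execution trace:
Initial: [s0]bbbccc
Step 1: δ(s0, b) = (sR, □, L) → [sR]□□bbccc

The machine reaches the reject state sR and halts.

After 1 step, the tape (ignoring leading/trailing blanks) is: bbccc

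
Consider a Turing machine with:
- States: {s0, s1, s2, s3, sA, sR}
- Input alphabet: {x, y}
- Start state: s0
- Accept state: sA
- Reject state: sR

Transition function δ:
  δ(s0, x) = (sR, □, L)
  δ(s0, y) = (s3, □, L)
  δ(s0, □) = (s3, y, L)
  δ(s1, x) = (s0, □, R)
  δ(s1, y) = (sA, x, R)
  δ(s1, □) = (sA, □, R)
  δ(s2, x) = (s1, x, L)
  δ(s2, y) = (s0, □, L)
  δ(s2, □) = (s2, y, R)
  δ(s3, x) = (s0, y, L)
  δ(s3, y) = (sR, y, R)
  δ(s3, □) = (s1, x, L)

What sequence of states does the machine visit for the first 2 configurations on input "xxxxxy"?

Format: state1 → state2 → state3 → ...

Execution trace:
Initial: [s0]xxxxxy
Step 1: δ(s0, x) = (sR, □, L) → [sR]□□xxxxy

The machine reaches the reject state sR and halts.

State sequence: s0 → sR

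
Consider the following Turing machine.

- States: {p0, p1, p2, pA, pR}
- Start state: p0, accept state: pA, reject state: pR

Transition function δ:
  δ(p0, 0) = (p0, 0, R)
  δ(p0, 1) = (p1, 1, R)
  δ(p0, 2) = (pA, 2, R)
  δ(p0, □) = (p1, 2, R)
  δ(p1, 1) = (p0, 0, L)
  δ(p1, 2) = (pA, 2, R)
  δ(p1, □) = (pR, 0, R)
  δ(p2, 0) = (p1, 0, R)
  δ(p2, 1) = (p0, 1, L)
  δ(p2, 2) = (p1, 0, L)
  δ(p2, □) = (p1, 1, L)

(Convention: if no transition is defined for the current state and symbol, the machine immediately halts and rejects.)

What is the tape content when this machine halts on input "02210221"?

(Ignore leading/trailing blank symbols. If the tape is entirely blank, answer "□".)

Execution trace:
Initial: [p0]02210221
Step 1: δ(p0, 0) = (p0, 0, R) → 0[p0]2210221
Step 2: δ(p0, 2) = (pA, 2, R) → 02[pA]210221

The machine reaches the accept state pA and halts.

Final tape (ignoring leading/trailing blanks): 02210221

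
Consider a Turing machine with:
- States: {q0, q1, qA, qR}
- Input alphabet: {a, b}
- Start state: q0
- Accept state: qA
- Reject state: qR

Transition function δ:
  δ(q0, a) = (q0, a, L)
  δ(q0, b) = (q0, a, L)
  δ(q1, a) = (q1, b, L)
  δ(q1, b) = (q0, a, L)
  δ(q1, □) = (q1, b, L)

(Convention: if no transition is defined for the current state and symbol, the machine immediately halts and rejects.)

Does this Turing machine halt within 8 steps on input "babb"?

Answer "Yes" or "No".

Execution trace:
Initial: [q0]babb
Step 1: δ(q0, b) = (q0, a, L) → [q0]□aabb

No transition is defined for δ(q0, □). By convention the machine halts and rejects.
The machine halted after 1 step (within the 8-step bound).

Answer: Yes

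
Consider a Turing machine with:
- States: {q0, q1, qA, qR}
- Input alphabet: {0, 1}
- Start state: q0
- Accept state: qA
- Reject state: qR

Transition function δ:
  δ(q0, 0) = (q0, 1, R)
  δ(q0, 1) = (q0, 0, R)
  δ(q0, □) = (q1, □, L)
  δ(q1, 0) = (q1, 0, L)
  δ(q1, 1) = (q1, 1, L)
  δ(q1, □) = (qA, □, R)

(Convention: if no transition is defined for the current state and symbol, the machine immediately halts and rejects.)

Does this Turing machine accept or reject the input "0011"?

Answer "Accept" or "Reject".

Execution trace:
Initial: [q0]0011
Step 1: δ(q0, 0) = (q0, 1, R) → 1[q0]011
Step 2: δ(q0, 0) = (q0, 1, R) → 11[q0]11
Step 3: δ(q0, 1) = (q0, 0, R) → 110[q0]1
Step 4: δ(q0, 1) = (q0, 0, R) → 1100[q0]□
Step 5: δ(q0, □) = (q1, □, L) → 110[q1]0□
Step 6: δ(q1, 0) = (q1, 0, L) → 11[q1]00□
Step 7: δ(q1, 0) = (q1, 0, L) → 1[q1]100□
Step 8: δ(q1, 1) = (q1, 1, L) → [q1]1100□
Step 9: δ(q1, 1) = (q1, 1, L) → [q1]□1100□
Step 10: δ(q1, □) = (qA, □, R) → □[qA]1100□

The machine reaches the accept state qA and halts.

Answer: Accept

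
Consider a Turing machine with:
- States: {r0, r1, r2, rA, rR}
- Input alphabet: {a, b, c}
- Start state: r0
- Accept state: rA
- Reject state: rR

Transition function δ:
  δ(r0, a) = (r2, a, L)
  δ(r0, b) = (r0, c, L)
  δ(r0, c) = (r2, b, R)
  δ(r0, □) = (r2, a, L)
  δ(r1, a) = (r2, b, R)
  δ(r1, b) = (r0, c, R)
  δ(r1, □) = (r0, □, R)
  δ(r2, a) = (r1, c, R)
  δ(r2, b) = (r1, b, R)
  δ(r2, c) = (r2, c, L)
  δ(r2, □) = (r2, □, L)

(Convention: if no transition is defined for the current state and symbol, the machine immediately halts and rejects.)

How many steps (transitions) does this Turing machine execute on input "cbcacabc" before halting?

Execution trace:
Initial: [r0]cbcacabc
Step 1: δ(r0, c) = (r2, b, R) → b[r2]bcacabc
Step 2: δ(r2, b) = (r1, b, R) → bb[r1]cacabc

No transition is defined for δ(r1, c). By convention the machine halts and rejects.

The machine executed 2 steps before halting.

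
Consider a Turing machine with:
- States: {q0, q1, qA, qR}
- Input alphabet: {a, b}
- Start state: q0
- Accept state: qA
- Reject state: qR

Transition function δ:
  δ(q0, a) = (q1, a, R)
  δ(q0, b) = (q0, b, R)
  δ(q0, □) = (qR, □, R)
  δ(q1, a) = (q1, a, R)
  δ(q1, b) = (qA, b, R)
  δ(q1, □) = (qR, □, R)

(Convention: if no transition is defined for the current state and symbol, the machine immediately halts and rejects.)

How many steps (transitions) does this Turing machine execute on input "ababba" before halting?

Execution trace:
Initial: [q0]ababba
Step 1: δ(q0, a) = (q1, a, R) → a[q1]babba
Step 2: δ(q1, b) = (qA, b, R) → ab[qA]abba

The machine reaches the accept state qA and halts.

The machine executed 2 steps before halting.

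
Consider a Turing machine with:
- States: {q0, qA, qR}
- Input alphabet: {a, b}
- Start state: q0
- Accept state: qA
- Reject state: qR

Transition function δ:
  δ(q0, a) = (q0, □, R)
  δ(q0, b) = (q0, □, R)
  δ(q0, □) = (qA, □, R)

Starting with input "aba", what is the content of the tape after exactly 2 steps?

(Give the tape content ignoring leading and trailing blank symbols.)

Execution trace:
Initial: [q0]aba
Step 1: δ(q0, a) = (q0, □, R) → □[q0]ba
Step 2: δ(q0, b) = (q0, □, R) → □□[q0]a

After 2 steps, the tape (ignoring leading/trailing blanks) is: a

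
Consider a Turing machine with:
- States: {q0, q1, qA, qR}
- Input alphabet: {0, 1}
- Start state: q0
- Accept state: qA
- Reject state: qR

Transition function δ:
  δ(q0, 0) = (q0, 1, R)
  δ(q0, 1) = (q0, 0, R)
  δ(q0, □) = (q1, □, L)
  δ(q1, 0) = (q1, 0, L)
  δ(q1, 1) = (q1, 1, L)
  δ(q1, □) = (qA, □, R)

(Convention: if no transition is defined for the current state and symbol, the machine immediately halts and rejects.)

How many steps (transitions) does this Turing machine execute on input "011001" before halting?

Execution trace:
Initial: [q0]011001
Step 1: δ(q0, 0) = (q0, 1, R) → 1[q0]11001
Step 2: δ(q0, 1) = (q0, 0, R) → 10[q0]1001
Step 3: δ(q0, 1) = (q0, 0, R) → 100[q0]001
Step 4: δ(q0, 0) = (q0, 1, R) → 1001[q0]01
Step 5: δ(q0, 0) = (q0, 1, R) → 10011[q0]1
Step 6: δ(q0, 1) = (q0, 0, R) → 100110[q0]□
Step 7: δ(q0, □) = (q1, □, L) → 10011[q1]0□
Step 8: δ(q1, 0) = (q1, 0, L) → 1001[q1]10□
Step 9: δ(q1, 1) = (q1, 1, L) → 100[q1]110□
Step 10: δ(q1, 1) = (q1, 1, L) → 10[q1]0110□
Step 11: δ(q1, 0) = (q1, 0, L) → 1[q1]00110□
Step 12: δ(q1, 0) = (q1, 0, L) → [q1]100110□
Step 13: δ(q1, 1) = (q1, 1, L) → [q1]□100110□
Step 14: δ(q1, □) = (qA, □, R) → □[qA]100110□

The machine reaches the accept state qA and halts.

The machine executed 14 steps before halting.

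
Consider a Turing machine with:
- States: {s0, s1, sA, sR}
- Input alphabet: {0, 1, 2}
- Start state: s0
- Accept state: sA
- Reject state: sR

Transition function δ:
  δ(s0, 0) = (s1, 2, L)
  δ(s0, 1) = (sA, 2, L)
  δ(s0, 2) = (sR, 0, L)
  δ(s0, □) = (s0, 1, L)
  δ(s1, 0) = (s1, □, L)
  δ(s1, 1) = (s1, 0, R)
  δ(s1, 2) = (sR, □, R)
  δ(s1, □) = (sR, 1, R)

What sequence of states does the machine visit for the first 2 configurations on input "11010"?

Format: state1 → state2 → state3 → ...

Execution trace:
Initial: [s0]11010
Step 1: δ(s0, 1) = (sA, 2, L) → [sA]□21010

The machine reaches the accept state sA and halts.

State sequence: s0 → sA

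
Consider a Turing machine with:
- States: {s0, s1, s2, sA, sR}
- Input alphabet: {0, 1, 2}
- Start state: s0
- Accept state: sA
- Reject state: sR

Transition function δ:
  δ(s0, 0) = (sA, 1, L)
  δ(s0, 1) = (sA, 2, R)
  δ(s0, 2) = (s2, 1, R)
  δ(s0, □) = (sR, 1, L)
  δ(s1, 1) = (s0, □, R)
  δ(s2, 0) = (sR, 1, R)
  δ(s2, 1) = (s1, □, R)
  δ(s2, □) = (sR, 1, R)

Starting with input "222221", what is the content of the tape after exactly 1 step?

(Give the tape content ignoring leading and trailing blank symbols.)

Execution trace:
Initial: [s0]222221
Step 1: δ(s0, 2) = (s2, 1, R) → 1[s2]22221

No transition is defined for δ(s2, 2). By convention the machine halts and rejects.

After 1 step, the tape (ignoring leading/trailing blanks) is: 122221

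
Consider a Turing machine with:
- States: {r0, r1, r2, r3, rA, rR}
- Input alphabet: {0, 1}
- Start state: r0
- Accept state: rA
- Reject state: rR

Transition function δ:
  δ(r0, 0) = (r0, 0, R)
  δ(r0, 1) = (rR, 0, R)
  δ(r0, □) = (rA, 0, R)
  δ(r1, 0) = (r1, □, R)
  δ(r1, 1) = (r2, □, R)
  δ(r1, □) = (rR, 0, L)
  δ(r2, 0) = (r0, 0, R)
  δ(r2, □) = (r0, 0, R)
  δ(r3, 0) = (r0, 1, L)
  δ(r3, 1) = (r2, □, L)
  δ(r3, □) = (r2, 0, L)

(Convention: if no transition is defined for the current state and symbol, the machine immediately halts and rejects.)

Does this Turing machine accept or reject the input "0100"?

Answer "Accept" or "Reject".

Execution trace:
Initial: [r0]0100
Step 1: δ(r0, 0) = (r0, 0, R) → 0[r0]100
Step 2: δ(r0, 1) = (rR, 0, R) → 00[rR]00

The machine reaches the reject state rR and halts.

Answer: Reject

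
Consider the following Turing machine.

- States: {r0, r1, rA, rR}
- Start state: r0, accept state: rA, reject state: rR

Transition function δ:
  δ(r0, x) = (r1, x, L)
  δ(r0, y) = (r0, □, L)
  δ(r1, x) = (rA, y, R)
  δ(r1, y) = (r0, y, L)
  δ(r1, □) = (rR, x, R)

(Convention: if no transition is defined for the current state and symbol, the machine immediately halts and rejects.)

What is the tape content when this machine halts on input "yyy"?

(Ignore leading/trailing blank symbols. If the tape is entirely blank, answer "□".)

Execution trace:
Initial: [r0]yyy
Step 1: δ(r0, y) = (r0, □, L) → [r0]□□yy

No transition is defined for δ(r0, □). By convention the machine halts and rejects.

Final tape (ignoring leading/trailing blanks): yy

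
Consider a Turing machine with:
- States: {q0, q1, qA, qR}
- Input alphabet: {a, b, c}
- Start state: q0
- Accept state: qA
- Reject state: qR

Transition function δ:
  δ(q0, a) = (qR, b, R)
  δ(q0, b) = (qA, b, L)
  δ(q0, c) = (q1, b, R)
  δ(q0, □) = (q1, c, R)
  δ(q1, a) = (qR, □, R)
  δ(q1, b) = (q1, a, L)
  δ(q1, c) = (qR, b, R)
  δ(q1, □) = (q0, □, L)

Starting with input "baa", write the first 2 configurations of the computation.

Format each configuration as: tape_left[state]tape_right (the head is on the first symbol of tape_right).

Transitions applied:
Step 1: δ(q0, b) = (qA, b, L)

The first 2 configurations are:
[q0]baa ⊢ [qA]□baa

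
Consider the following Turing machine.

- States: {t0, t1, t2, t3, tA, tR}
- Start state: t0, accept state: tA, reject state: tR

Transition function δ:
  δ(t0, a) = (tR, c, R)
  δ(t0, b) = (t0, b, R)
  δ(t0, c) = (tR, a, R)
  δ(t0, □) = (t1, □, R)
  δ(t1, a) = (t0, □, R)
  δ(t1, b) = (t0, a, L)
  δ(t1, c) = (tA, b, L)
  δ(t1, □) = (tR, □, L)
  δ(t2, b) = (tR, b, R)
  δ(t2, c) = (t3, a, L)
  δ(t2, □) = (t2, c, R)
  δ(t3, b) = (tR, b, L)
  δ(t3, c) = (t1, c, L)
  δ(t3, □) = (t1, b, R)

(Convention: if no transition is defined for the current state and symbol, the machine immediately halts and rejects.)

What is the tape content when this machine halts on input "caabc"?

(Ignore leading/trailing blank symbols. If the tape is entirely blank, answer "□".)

Execution trace:
Initial: [t0]caabc
Step 1: δ(t0, c) = (tR, a, R) → a[tR]aabc

The machine reaches the reject state tR and halts.

Final tape (ignoring leading/trailing blanks): aaabc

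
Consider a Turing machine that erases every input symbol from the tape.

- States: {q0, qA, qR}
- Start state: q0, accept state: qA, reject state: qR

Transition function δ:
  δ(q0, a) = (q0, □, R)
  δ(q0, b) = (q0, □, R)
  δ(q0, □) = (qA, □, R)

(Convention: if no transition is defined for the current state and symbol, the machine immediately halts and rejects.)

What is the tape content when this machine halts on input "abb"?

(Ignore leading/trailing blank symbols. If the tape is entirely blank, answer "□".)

Execution trace:
Initial: [q0]abb
Step 1: δ(q0, a) = (q0, □, R) → □[q0]bb
Step 2: δ(q0, b) = (q0, □, R) → □□[q0]b
Step 3: δ(q0, b) = (q0, □, R) → □□□[q0]□
Step 4: δ(q0, □) = (qA, □, R) → □□□□[qA]□

The machine reaches the accept state qA and halts.

Final tape (ignoring leading/trailing blanks): □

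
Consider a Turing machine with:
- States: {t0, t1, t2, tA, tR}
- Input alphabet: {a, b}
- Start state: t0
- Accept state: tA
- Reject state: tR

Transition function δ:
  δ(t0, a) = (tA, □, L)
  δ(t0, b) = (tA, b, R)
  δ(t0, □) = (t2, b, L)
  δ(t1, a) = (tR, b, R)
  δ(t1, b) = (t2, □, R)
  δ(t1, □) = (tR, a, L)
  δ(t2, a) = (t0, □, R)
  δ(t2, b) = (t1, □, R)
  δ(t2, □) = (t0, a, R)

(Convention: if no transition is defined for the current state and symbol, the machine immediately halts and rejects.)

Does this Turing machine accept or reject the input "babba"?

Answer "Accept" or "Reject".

Execution trace:
Initial: [t0]babba
Step 1: δ(t0, b) = (tA, b, R) → b[tA]abba

The machine reaches the accept state tA and halts.

Answer: Accept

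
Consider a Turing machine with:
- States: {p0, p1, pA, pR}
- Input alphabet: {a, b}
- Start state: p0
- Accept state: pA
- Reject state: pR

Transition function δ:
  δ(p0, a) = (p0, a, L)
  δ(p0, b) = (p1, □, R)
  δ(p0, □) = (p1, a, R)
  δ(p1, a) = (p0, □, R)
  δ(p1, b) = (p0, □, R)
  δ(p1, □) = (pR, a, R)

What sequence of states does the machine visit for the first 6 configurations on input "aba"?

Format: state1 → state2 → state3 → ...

Execution trace:
Initial: [p0]aba
Step 1: δ(p0, a) = (p0, a, L) → [p0]□aba
Step 2: δ(p0, □) = (p1, a, R) → a[p1]aba
Step 3: δ(p1, a) = (p0, □, R) → a□[p0]ba
Step 4: δ(p0, b) = (p1, □, R) → a□□[p1]a
Step 5: δ(p1, a) = (p0, □, R) → a□□□[p0]□

State sequence: p0 → p0 → p1 → p0 → p1 → p0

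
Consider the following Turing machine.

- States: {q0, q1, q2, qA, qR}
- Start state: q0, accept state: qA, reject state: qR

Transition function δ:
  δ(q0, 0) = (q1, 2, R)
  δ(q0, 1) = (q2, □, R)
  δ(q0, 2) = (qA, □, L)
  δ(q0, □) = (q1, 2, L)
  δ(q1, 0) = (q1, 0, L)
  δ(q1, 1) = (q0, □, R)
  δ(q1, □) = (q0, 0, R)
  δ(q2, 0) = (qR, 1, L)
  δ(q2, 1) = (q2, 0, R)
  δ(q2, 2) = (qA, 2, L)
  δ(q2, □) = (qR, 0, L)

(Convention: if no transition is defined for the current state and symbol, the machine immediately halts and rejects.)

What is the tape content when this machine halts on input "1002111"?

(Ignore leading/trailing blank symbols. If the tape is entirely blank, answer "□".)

Execution trace:
Initial: [q0]1002111
Step 1: δ(q0, 1) = (q2, □, R) → □[q2]002111
Step 2: δ(q2, 0) = (qR, 1, L) → [qR]□102111

The machine reaches the reject state qR and halts.

Final tape (ignoring leading/trailing blanks): 102111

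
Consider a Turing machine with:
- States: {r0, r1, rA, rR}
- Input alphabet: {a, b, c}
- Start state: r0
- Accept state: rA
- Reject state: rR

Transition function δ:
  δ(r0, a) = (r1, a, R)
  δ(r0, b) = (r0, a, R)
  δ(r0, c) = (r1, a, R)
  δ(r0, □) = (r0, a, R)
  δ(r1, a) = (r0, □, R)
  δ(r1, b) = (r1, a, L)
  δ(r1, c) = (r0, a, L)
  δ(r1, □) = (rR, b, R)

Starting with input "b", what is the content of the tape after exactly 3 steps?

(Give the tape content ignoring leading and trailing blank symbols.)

Execution trace:
Initial: [r0]b
Step 1: δ(r0, b) = (r0, a, R) → a[r0]□
Step 2: δ(r0, □) = (r0, a, R) → aa[r0]□
Step 3: δ(r0, □) = (r0, a, R) → aaa[r0]□

After 3 steps, the tape (ignoring leading/trailing blanks) is: aaa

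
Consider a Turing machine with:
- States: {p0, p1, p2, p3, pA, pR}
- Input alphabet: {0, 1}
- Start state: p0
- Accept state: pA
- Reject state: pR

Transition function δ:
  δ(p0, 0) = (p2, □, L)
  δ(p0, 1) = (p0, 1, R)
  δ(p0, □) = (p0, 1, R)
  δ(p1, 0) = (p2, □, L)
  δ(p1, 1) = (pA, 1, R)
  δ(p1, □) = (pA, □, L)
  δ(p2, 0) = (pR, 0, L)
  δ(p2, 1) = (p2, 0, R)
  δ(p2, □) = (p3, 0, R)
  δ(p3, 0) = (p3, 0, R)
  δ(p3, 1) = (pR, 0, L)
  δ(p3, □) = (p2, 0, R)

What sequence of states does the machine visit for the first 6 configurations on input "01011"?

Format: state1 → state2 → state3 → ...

Execution trace:
Initial: [p0]01011
Step 1: δ(p0, 0) = (p2, □, L) → [p2]□□1011
Step 2: δ(p2, □) = (p3, 0, R) → 0[p3]□1011
Step 3: δ(p3, □) = (p2, 0, R) → 00[p2]1011
Step 4: δ(p2, 1) = (p2, 0, R) → 000[p2]011
Step 5: δ(p2, 0) = (pR, 0, L) → 00[pR]0011

The machine reaches the reject state pR and halts.

State sequence: p0 → p2 → p3 → p2 → p2 → pR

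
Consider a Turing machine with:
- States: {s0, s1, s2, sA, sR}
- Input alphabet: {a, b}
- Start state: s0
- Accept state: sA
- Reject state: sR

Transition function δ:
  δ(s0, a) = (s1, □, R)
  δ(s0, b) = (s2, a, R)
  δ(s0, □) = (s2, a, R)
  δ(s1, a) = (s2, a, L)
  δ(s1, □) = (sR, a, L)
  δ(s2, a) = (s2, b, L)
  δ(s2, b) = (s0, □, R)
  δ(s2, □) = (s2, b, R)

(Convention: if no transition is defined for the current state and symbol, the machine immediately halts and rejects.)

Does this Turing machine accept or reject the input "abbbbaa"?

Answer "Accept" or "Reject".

Execution trace:
Initial: [s0]abbbbaa
Step 1: δ(s0, a) = (s1, □, R) → □[s1]bbbbaa

No transition is defined for δ(s1, b). By convention the machine halts and rejects.

Answer: Reject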